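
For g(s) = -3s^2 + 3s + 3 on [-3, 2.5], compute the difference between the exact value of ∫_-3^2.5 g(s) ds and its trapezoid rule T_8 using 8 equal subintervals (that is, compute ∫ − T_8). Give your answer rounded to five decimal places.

Exact integral: ∫_-3^2.5 g(s) ds = -30.25.
T_8 ≈ -31.5498047.
Error ≈ -30.25 − (-31.5498047) ≈ 1.29980.

1.29980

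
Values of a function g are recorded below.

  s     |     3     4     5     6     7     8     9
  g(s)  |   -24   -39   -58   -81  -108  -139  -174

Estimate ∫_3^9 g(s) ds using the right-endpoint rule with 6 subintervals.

Δs = 1.
Sum = 1·[(-39) + (-58) + (-81) + (-108) + (-139) + (-174)] = -599.

-599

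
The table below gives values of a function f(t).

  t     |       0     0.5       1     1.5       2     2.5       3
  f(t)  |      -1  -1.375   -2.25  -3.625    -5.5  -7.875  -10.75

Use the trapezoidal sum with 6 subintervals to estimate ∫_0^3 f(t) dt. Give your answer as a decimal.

Δt = 0.5.
T_6 = (0.5/2)·[(-1) + 2·(-1.375) + 2·(-2.25) + 2·(-3.625) + 2·(-5.5) + 2·(-7.875) + (-10.75)] = -13.25.

-13.25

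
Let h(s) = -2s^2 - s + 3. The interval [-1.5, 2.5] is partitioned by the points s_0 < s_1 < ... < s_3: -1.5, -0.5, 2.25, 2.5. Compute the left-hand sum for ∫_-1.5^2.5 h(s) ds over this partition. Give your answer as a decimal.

5.90625

Subinterval widths: 1, 2.75, 0.25.
Left endpoints: -1.5, -0.5, 2.25.
h(-1.5) = 0, h(-0.5) = 3, h(2.25) = -9.375.
Sum = Σ Δs_i · h(s_i).
Sum = 5.90625.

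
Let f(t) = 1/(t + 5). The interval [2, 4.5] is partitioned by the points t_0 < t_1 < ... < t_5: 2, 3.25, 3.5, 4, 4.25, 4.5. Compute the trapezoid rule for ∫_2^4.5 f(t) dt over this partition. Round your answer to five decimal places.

Subinterval widths: 1.25, 0.25, 0.5, 0.25, 0.25.
f(2) = 1/7, f(3.25) = 4/33, f(3.5) = 2/17, f(4) = 1/9, f(4.25) = 4/37, f(4.5) = 2/19.
On each subinterval the trapezoid contributes (Δt_i/2)·[f(t_{i-1}) + f(t_i)].
Sum ≈ 0.30616.

0.30616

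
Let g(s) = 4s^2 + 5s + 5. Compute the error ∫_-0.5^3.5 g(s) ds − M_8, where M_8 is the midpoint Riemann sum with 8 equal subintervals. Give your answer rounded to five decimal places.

Exact integral: ∫_-0.5^3.5 g(s) ds ≈ 107.3333333.
M_8 = 107.
Error ≈ 107.3333333 − 107 ≈ 0.33333.

0.33333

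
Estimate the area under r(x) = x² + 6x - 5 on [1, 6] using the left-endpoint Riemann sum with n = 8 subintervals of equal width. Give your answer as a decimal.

Δx = (6 − 1)/8 = 0.625.
Left endpoints: 1, 1.625, 2.25, 2.875, 3.5, 4.125, 4.75, 5.375.
r(1) = 2, r(1.625) = 7.390625, r(2.25) = 13.5625, r(2.875) = 20.515625, r(3.5) = 28.25, r(4.125) = 36.765625, r(4.75) = 46.0625, r(5.375) = 56.140625.
Sum = Δx · [r(1) + r(1.625) + r(2.25) + ...].
Sum = 131.6796875.

131.6796875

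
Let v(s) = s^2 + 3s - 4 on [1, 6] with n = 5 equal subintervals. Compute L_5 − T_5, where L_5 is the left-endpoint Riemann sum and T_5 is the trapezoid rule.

L_5 = 80.
T_5 = 105.
L_5 − T_5 = -25.

-25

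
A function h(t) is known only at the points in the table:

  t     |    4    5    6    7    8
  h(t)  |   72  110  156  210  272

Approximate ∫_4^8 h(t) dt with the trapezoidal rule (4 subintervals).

Δt = 1.
T_4 = (1/2)·[72 + 2·110 + 2·156 + 2·210 + 272] = 648.

648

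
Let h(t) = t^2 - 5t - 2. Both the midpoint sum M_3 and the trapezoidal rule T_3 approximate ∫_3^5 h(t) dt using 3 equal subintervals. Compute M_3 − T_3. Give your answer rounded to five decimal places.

M_3 ≈ -11.4074074.
T_3 ≈ -11.1851852.
M_3 − T_3 ≈ -0.22222.

-0.22222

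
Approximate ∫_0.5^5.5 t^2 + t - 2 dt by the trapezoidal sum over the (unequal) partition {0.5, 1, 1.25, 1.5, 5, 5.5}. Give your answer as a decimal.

Subinterval widths: 0.5, 0.25, 0.25, 3.5, 0.5.
f(0.5) = -1.25, f(1) = 0, f(1.25) = 0.8125, f(1.5) = 1.75, f(5) = 28, f(5.5) = 33.75.
On each subinterval the trapezoid contributes (Δt_i/2)·[f(t_{i-1}) + f(t_i)].
Sum = 67.609375.

67.609375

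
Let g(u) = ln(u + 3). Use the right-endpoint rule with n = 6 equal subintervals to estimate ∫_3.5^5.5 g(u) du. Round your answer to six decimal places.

4.068224

Δu = (5.5 − 3.5)/6 = 1/3.
Right endpoints: 23/6, 25/6, 4.5, 29/6, 31/6, 5.5.
g(23/6) ≈ 1.921813, g(25/6) ≈ 1.969441, g(4.5) ≈ 2.014903, g(29/6) ≈ 2.058388, g(31/6) ≈ 2.100061, g(5.5) ≈ 2.140066.
Sum = Δu · [g(23/6) + g(25/6) + g(4.5) + ...].
Sum ≈ 4.068224.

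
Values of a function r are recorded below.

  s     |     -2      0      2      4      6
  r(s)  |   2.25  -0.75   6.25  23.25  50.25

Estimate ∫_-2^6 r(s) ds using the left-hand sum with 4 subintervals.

62

Δs = 2.
Sum = 2·[2.25 + (-0.75) + 6.25 + 23.25] = 62.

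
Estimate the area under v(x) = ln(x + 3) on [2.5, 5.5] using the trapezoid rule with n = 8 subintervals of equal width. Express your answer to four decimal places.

5.8137

Δx = (5.5 − 2.5)/8 = 0.375.
v(2.5) ≈ 1.7047, v(2.875) ≈ 1.7707, v(3.25) ≈ 1.8326, v(3.625) ≈ 1.8909, v(4) ≈ 1.9459, v(4.375) ≈ 1.9981, v(4.75) ≈ 2.0477, v(5.125) ≈ 2.0949, v(5.5) ≈ 2.1401.
T_8 = (Δx/2)·[v(x_0) + 2v(x_1) + ... + 2v(x_{7}) + v(x_8)].
Sum ≈ 5.8137.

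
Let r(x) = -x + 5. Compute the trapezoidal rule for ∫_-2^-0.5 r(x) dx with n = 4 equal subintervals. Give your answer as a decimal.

9.375

Δx = (-0.5 − (-2))/4 = 0.375.
r(-2) = 7, r(-1.625) = 6.625, r(-1.25) = 6.25, r(-0.875) = 5.875, r(-0.5) = 5.5.
T_4 = (Δx/2)·[r(x_0) + 2r(x_1) + 2r(x_2) + 2r(x_3) + r(x_4)].
Sum = 9.375.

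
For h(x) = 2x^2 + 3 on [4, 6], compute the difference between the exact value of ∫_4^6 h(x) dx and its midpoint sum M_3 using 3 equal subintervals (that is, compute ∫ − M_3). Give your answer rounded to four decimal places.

0.1481

Exact integral: ∫_4^6 h(x) dx ≈ 107.333333.
M_3 ≈ 107.185185.
Error ≈ 107.333333 − 107.185185 ≈ 0.1481.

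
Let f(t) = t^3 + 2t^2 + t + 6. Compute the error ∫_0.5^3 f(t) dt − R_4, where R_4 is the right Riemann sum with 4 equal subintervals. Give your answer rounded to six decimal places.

Exact integral: ∫_0.5^3 f(t) dt ≈ 57.52604167.
R_4 ≈ 73.35449219.
Error ≈ 57.52604167 − 73.35449219 ≈ -15.828451.

-15.828451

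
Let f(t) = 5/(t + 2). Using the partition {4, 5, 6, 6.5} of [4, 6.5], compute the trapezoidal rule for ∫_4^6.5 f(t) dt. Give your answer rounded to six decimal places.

Subinterval widths: 1, 1, 0.5.
f(4) = 5/6, f(5) = 5/7, f(6) = 0.625, f(6.5) = 10/17.
On each subinterval the trapezoid contributes (Δt_i/2)·[f(t_{i-1}) + f(t_i)].
Sum ≈ 1.746761.

1.746761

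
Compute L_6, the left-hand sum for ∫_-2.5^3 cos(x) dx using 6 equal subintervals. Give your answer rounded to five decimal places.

Δx = (3 − (-2.5))/6 = 11/12.
Left endpoints: -2.5, -19/12, -2/3, 0.25, 7/6, 25/12.
f(-2.5) ≈ -0.80114, f(-19/12) ≈ -0.01254, f(-2/3) ≈ 0.78589, f(0.25) ≈ 0.96891, f(7/6) ≈ 0.39322, f(25/12) ≈ -0.49039.
Sum = Δx · [f(-2.5) + f(-19/12) + f(-2/3) + ...].
Sum ≈ 0.77362.

0.77362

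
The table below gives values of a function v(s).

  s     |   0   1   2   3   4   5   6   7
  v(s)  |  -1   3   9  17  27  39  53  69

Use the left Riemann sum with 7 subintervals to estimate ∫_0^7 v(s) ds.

Δs = 1.
Sum = 1·[(-1) + 3 + 9 + 17 + 27 + 39 + 53] = 147.

147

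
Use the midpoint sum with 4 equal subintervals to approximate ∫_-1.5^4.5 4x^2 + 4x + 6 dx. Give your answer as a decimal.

193.5

Δx = (4.5 − (-1.5))/4 = 1.5.
Midpoints: -0.75, 0.75, 2.25, 3.75.
f(-0.75) = 5.25, f(0.75) = 11.25, f(2.25) = 35.25, f(3.75) = 77.25.
Sum = Δx · [f(-0.75) + f(0.75) + f(2.25) + f(3.75)].
Sum = 193.5.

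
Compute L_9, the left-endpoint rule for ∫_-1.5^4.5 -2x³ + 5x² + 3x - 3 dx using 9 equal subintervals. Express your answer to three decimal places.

-10.778

Δx = (4.5 − (-1.5))/9 = 2/3.
Left endpoints: -1.5, -5/6, -1/6, 0.5, 7/6, 11/6, 2.5, 19/6, 23/6.
f(-1.5) = 10.5, f(-5/6) = -47/54, f(-1/6) = -181/54, f(0.5) = -0.5, f(7/6) = 223/54, f(11/6) = 377/54, f(2.5) = 4.5, f(19/6) = -371/54, f(23/6) = -1657/54.
Sum = Δx · [f(-1.5) + f(-5/6) + f(-1/6) + ...].
Sum ≈ -10.778.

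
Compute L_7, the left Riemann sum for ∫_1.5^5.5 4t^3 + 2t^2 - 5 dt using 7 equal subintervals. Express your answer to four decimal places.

805.9592

Δt = (5.5 − 1.5)/7 = 4/7.
Left endpoints: 1.5, 29/14, 37/14, 45/14, 53/14, 61/14, 69/14.
f(1.5) = 13, f(29/14) = 13423/343, f(37/14) = 28403/343, f(45/14) = 50935/343, f(53/14) = 82555/343, f(61/14) = 124799/343, f(69/14) = 179203/343.
Sum = Δt · [f(1.5) + f(29/14) + f(37/14) + ...].
Sum ≈ 805.9592.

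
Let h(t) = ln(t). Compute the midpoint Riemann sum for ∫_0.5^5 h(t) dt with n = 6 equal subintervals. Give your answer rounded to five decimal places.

3.93182

Δt = (5 − 0.5)/6 = 0.75.
Midpoints: 0.875, 1.625, 2.375, 3.125, 3.875, 4.625.
h(0.875) ≈ -0.13353, h(1.625) ≈ 0.48551, h(2.375) ≈ 0.86500, h(3.125) ≈ 1.13943, h(3.875) ≈ 1.35455, h(4.625) ≈ 1.53148.
Sum = Δt · [h(0.875) + h(1.625) + h(2.375) + ...].
Sum ≈ 3.93182.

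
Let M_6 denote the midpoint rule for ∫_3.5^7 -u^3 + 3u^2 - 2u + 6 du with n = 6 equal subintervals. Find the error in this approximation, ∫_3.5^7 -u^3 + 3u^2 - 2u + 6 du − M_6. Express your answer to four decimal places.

Exact integral: ∫_3.5^7 f(u) du = -278.359375.
M_6 ≈ -277.093967.
Error ≈ -278.359375 − (-277.093967) ≈ -1.2654.

-1.2654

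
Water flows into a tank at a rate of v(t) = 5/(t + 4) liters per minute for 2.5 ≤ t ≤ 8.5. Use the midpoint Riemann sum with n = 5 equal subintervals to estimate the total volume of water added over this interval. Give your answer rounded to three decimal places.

Δt = (8.5 − 2.5)/5 = 1.2.
Midpoints: 3.1, 4.3, 5.5, 6.7, 7.9.
v(3.1) = 50/71, v(4.3) = 50/83, v(5.5) = 10/19, v(6.7) = 50/107, v(7.9) = 50/119.
Sum = Δt · [v(3.1) + v(4.3) + v(5.5) + v(6.7) + v(7.9)].
Sum ≈ 3.264.

3.264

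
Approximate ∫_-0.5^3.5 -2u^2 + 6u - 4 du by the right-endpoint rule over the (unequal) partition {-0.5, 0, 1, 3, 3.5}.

Subinterval widths: 0.5, 1, 2, 0.5.
Right endpoints: 0, 1, 3, 3.5.
f(0) = -4, f(1) = 0, f(3) = -4, f(3.5) = -7.5.
Sum = Σ Δu_i · f(u_i).
Sum = -13.75.

-13.75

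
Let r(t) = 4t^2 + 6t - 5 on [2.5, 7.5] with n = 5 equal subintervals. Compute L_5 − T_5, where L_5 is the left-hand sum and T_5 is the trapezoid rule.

L_5 = 555.
T_5 = 670.
L_5 − T_5 = -115.

-115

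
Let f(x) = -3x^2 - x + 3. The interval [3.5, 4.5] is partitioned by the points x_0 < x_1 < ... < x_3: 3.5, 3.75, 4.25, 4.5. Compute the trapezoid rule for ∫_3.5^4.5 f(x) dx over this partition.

-49.328125

Subinterval widths: 0.25, 0.5, 0.25.
f(3.5) = -37.25, f(3.75) = -42.9375, f(4.25) = -55.4375, f(4.5) = -62.25.
On each subinterval the trapezoid contributes (Δx_i/2)·[f(x_{i-1}) + f(x_i)].
Sum = -49.328125.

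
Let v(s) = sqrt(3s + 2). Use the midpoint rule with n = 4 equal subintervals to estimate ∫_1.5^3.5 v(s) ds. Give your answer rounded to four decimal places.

6.1400

Δs = (3.5 − 1.5)/4 = 0.5.
Midpoints: 1.75, 2.25, 2.75, 3.25.
v(1.75) ≈ 2.6926, v(2.25) ≈ 2.9580, v(2.75) ≈ 3.2016, v(3.25) ≈ 3.4278.
Sum = Δs · [v(1.75) + v(2.25) + v(2.75) + v(3.25)].
Sum ≈ 6.1400.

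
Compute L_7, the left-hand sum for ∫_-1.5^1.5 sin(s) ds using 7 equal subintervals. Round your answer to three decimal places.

-0.427

Δs = (1.5 − (-1.5))/7 = 3/7.
Left endpoints: -1.5, -15/14, -9/14, -3/14, 3/14, 9/14, 15/14.
f(-1.5) ≈ -0.997, f(-15/14) ≈ -0.878, f(-9/14) ≈ -0.599, f(-3/14) ≈ -0.213, f(3/14) ≈ 0.213, f(9/14) ≈ 0.599, f(15/14) ≈ 0.878.
Sum = Δs · [f(-1.5) + f(-15/14) + f(-9/14) + ...].
Sum ≈ -0.427.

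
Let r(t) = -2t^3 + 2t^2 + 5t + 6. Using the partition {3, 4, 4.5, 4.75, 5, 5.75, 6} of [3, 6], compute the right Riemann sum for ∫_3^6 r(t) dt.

Subinterval widths: 1, 0.5, 0.25, 0.25, 0.75, 0.25.
Right endpoints: 4, 4.5, 4.75, 5, 5.75, 6.
r(4) = -70, r(4.5) = -113.25, r(4.75) = -139.46875, r(5) = -169, r(5.75) = -279.34375, r(6) = -324.
Sum = Σ Δt_i · r(t_i).
Sum = -494.25.

-494.25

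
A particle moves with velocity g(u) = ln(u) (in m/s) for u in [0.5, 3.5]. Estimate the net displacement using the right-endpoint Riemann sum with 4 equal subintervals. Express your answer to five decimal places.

2.38549

Δu = (3.5 − 0.5)/4 = 0.75.
Right endpoints: 1.25, 2, 2.75, 3.5.
g(1.25) ≈ 0.22314, g(2) ≈ 0.69315, g(2.75) ≈ 1.01160, g(3.5) ≈ 1.25276.
Sum = Δu · [g(1.25) + g(2) + g(2.75) + g(3.5)].
Sum ≈ 2.38549.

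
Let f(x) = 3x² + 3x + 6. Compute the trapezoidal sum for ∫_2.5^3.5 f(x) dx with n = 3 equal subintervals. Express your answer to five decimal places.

42.30556

Δx = (3.5 − 2.5)/3 = 1/3.
f(2.5) = 32.25, f(17/6) = 463/12, f(19/6) = 547/12, f(3.5) = 53.25.
T_3 = (Δx/2)·[f(x_0) + 2f(x_1) + 2f(x_2) + f(x_3)].
Sum ≈ 42.30556.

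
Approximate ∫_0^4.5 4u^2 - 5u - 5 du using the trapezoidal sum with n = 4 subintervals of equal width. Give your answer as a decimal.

Δu = (4.5 − 0)/4 = 1.125.
f(0) = -5, f(1.125) = -5.5625, f(2.25) = 4, f(3.375) = 23.6875, f(4.5) = 53.5.
T_4 = (Δu/2)·[f(u_0) + 2f(u_1) + 2f(u_2) + 2f(u_3) + f(u_4)].
Sum = 52.171875.

52.171875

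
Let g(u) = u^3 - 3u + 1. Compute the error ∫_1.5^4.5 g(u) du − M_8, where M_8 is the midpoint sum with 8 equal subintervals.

0.31640625

Exact integral: ∫_1.5^4.5 g(u) du = 77.25.
M_8 = 76.93359375.
Error = 77.25 − 76.93359375 = 0.31640625.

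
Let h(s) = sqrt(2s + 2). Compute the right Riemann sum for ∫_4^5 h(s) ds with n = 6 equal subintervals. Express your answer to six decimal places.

Δs = (5 − 4)/6 = 1/6.
Right endpoints: 25/6, 13/3, 4.5, 14/3, 29/6, 5.
h(25/6) ≈ 3.214550, h(13/3) ≈ 3.265986, h(4.5) ≈ 3.316625, h(14/3) ≈ 3.366502, h(29/6) ≈ 3.415650, h(5) ≈ 3.464102.
Sum = Δs · [h(25/6) + h(13/3) + h(4.5) + ...].
Sum ≈ 3.340569.

3.340569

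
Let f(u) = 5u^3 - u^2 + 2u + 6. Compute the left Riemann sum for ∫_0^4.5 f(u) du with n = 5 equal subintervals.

349.38

Δu = (4.5 − 0)/5 = 0.9.
Left endpoints: 0, 0.9, 1.8, 2.7, 3.6.
f(0) = 6, f(0.9) = 10.635, f(1.8) = 35.52, f(2.7) = 102.525, f(3.6) = 233.52.
Sum = Δu · [f(0) + f(0.9) + f(1.8) + f(2.7) + f(3.6)].
Sum = 349.38.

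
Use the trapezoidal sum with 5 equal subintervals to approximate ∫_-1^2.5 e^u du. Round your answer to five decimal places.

12.29315

Δu = (2.5 − (-1))/5 = 0.7.
f(-1) ≈ 0.36788, f(-0.3) ≈ 0.74082, f(0.4) ≈ 1.49182, f(1.1) ≈ 3.00417, f(1.8) ≈ 6.04965, f(2.5) ≈ 12.18249.
T_5 = (Δu/2)·[f(u_0) + 2f(u_1) + ... + 2f(u_{4}) + f(u_5)].
Sum ≈ 12.29315.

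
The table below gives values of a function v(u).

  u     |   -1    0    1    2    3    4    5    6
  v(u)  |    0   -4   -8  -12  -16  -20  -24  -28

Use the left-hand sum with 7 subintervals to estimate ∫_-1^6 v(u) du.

-84

Δu = 1.
Sum = 1·[0 + (-4) + (-8) + (-12) + (-16) + (-20) + (-24)] = -84.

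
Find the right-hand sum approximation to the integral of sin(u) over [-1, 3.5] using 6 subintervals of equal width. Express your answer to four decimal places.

1.5909

Δu = (3.5 − (-1))/6 = 0.75.
Right endpoints: -0.25, 0.5, 1.25, 2, 2.75, 3.5.
f(-0.25) ≈ -0.2474, f(0.5) ≈ 0.4794, f(1.25) ≈ 0.9490, f(2) ≈ 0.9093, f(2.75) ≈ 0.3817, f(3.5) ≈ -0.3508.
Sum = Δu · [f(-0.25) + f(0.5) + f(1.25) + ...].
Sum ≈ 1.5909.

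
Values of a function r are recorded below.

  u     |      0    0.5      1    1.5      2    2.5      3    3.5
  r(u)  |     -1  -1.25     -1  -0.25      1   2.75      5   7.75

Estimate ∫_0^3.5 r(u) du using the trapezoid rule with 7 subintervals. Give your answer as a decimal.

Δu = 0.5.
T_7 = (0.5/2)·[(-1) + 2·(-1.25) + 2·(-1) + 2·(-0.25) + 2·1 + 2·2.75 + 2·5 + 7.75] = 4.8125.

4.8125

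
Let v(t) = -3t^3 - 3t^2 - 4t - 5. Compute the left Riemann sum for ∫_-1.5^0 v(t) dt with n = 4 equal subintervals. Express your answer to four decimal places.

Δt = (0 − (-1.5))/4 = 0.375.
Left endpoints: -1.5, -1.125, -0.75, -0.375.
v(-1.5) = 4.375, v(-1.125) = -13/512, v(-0.75) = -2.421875, v(-0.375) = -1927/512.
Sum = Δt · [v(-1.5) + v(-1.125) + v(-0.75) + v(-0.375)].
Sum ≈ -0.6885.

-0.6885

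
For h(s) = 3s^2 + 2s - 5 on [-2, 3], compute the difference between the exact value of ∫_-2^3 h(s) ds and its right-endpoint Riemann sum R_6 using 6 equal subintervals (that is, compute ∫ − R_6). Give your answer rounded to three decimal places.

Exact integral: ∫_-2^3 h(s) ds = 15.
R_6 ≈ 27.15278.
Error ≈ 15 − 27.15278 ≈ -12.153.

-12.153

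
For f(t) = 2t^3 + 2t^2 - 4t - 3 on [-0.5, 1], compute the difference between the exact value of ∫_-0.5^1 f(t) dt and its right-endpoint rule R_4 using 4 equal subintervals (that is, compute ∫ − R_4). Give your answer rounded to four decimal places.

Exact integral: ∫_-0.5^1 f(t) dt = -4.78125.
R_4 ≈ -5.080078.
Error ≈ -4.78125 − (-5.080078) ≈ 0.2988.

0.2988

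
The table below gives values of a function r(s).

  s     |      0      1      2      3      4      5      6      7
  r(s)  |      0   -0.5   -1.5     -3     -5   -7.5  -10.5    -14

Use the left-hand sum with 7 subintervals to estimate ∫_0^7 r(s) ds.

Δs = 1.
Sum = 1·[0 + (-0.5) + (-1.5) + (-3) + (-5) + (-7.5) + (-10.5)] = -28.

-28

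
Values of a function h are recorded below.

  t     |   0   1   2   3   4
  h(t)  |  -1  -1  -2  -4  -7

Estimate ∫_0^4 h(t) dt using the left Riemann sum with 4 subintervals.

-8

Δt = 1.
Sum = 1·[(-1) + (-1) + (-2) + (-4)] = -8.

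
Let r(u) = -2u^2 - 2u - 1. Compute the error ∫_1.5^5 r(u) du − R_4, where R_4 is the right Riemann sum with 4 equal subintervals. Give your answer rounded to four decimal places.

23.8620

Exact integral: ∫_1.5^5 r(u) du ≈ -107.333333.
R_4 = -131.1953125.
Error ≈ -107.333333 − (-131.1953125) ≈ 23.8620.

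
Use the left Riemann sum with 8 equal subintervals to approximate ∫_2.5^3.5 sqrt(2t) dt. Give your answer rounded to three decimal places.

Δt = (3.5 − 2.5)/8 = 0.125.
Left endpoints: 2.5, 2.625, 2.75, 2.875, 3, 3.125, 3.25, 3.375.
f(2.5) ≈ 2.236, f(2.625) ≈ 2.291, f(2.75) ≈ 2.345, f(2.875) ≈ 2.398, f(3) ≈ 2.449, f(3.125) ≈ 2.500, f(3.25) ≈ 2.550, f(3.375) ≈ 2.598.
Sum = Δt · [f(2.5) + f(2.625) + f(2.75) + ...].
Sum ≈ 2.421.

2.421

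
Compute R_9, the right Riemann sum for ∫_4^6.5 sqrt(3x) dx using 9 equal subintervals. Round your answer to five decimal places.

Δx = (6.5 − 4)/9 = 5/18.
Right endpoints: 77/18, 41/9, 29/6, 46/9, 97/18, 17/3, 107/18, 56/9, 6.5.
f(77/18) ≈ 3.58236, f(41/9) ≈ 3.69685, f(29/6) ≈ 3.80789, f(46/9) ≈ 3.91578, f(97/18) ≈ 4.02078, f(17/3) ≈ 4.12311, f(107/18) ≈ 4.22295, f(56/9) ≈ 4.32049, f(6.5) ≈ 4.41588.
Sum = Δx · [f(77/18) + f(41/9) + f(29/6) + ...].
Sum ≈ 10.02947.

10.02947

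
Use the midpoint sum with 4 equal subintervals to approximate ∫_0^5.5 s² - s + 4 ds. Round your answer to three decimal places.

Δs = (5.5 − 0)/4 = 1.375.
Midpoints: 0.6875, 2.0625, 3.4375, 4.8125.
f(0.6875) = 3.78515625, f(2.0625) = 6.19140625, f(3.4375) = 12.37890625, f(4.8125) = 22.34765625.
Sum = Δs · [f(0.6875) + f(2.0625) + f(3.4375) + f(4.8125)].
Sum ≈ 61.467.

61.467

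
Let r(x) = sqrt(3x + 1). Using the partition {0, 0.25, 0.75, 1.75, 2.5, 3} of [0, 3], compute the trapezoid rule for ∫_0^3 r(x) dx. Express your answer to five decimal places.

Subinterval widths: 0.25, 0.5, 1, 0.75, 0.5.
r(0) ≈ 1.00000, r(0.25) ≈ 1.32288, r(0.75) ≈ 1.80278, r(1.75) ≈ 2.50000, r(2.5) ≈ 2.91548, r(3) ≈ 3.16228.
On each subinterval the trapezoid contributes (Δx_i/2)·[r(x_{i-1}) + r(x_i)].
Sum ≈ 6.77340.

6.77340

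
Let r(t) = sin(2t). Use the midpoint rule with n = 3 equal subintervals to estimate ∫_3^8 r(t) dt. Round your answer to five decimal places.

1.60556

Δt = (8 − 3)/3 = 5/3.
Midpoints: 23/6, 5.5, 43/6.
r(23/6) ≈ 0.98251, r(5.5) ≈ -0.99999, r(43/6) ≈ 0.98082.
Sum = Δt · [r(23/6) + r(5.5) + r(43/6)].
Sum ≈ 1.60556.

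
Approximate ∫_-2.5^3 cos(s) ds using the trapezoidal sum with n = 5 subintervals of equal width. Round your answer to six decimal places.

Δs = (3 − (-2.5))/5 = 1.1.
f(-2.5) ≈ -0.801144, f(-1.4) ≈ 0.169967, f(-0.3) ≈ 0.955336, f(0.8) ≈ 0.696707, f(1.9) ≈ -0.323290, f(3) ≈ -0.989992.
T_5 = (Δs/2)·[f(s_0) + 2f(s_1) + ... + 2f(s_{4}) + f(s_5)].
Sum ≈ 0.663468.

0.663468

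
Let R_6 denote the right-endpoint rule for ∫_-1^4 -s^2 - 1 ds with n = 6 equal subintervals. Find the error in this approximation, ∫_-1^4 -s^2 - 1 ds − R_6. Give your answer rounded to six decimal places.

6.828704

Exact integral: ∫_-1^4 f(s) ds ≈ -26.66666667.
R_6 ≈ -33.49537037.
Error ≈ -26.66666667 − (-33.49537037) ≈ 6.828704.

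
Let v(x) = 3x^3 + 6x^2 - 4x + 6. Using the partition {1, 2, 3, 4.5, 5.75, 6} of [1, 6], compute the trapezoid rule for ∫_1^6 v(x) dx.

Subinterval widths: 1, 1, 1.5, 1.25, 0.25.
v(1) = 11, v(2) = 46, v(3) = 129, v(4.5) = 382.875, v(5.75) = 751.703125, v(6) = 846.
On each subinterval the trapezoid contributes (Δx_i/2)·[v(x_{i-1}) + v(x_i)].
Sum = 1408.73046875.

1408.73046875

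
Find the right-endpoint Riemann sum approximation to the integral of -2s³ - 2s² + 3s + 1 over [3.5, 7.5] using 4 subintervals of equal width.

Δs = (7.5 − 3.5)/4 = 1.
Right endpoints: 4.5, 5.5, 6.5, 7.5.
f(4.5) = -208.25, f(5.5) = -375.75, f(6.5) = -613.25, f(7.5) = -932.75.
Sum = Δs · [f(4.5) + f(5.5) + f(6.5) + f(7.5)].
Sum = -2130.

-2130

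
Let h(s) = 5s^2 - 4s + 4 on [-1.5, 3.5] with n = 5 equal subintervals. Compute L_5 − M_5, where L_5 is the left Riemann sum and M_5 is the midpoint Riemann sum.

L_5 = 66.25.
M_5 = 75.
L_5 − M_5 = -8.75.

-8.75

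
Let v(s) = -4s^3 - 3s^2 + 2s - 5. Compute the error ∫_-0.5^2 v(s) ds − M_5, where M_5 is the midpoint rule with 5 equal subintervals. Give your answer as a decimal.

Exact integral: ∫_-0.5^2 v(s) ds = -32.8125.
M_5 = -32.1875.
Error = -32.8125 − (-32.1875) = -0.625.

-0.625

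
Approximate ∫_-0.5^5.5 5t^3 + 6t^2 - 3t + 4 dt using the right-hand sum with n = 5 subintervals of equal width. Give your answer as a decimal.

Δt = (5.5 − (-0.5))/5 = 1.2.
Right endpoints: 0.7, 1.9, 3.1, 4.3, 5.5.
f(0.7) = 6.555, f(1.9) = 54.255, f(3.1) = 201.315, f(4.3) = 499.575, f(5.5) = 1000.875.
Sum = Δt · [f(0.7) + f(1.9) + f(3.1) + f(4.3) + f(5.5)].
Sum = 2115.09.

2115.09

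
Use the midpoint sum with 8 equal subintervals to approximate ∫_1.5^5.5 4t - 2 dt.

Δt = (5.5 − 1.5)/8 = 0.5.
Midpoints: 1.75, 2.25, 2.75, 3.25, 3.75, 4.25, 4.75, 5.25.
f(1.75) = 5, f(2.25) = 7, f(2.75) = 9, f(3.25) = 11, f(3.75) = 13, f(4.25) = 15, f(4.75) = 17, f(5.25) = 19.
Sum = Δt · [f(1.75) + f(2.25) + f(2.75) + ...].
Sum = 48.

48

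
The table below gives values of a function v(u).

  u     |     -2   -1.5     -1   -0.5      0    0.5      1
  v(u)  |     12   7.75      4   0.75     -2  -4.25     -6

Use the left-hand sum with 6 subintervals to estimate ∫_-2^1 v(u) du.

9.125

Δu = 0.5.
Sum = 0.5·[12 + 7.75 + 4 + 0.75 + (-2) + (-4.25)] = 9.125.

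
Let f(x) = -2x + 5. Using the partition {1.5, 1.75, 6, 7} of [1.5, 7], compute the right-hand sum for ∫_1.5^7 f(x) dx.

-38.375

Subinterval widths: 0.25, 4.25, 1.
Right endpoints: 1.75, 6, 7.
f(1.75) = 1.5, f(6) = -7, f(7) = -9.
Sum = Σ Δx_i · f(x_i).
Sum = -38.375.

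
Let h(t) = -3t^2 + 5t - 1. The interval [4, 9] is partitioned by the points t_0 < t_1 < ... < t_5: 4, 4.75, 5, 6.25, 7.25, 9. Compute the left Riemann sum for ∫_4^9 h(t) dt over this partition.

-397.9375

Subinterval widths: 0.75, 0.25, 1.25, 1, 1.75.
Left endpoints: 4, 4.75, 5, 6.25, 7.25.
h(4) = -29, h(4.75) = -44.9375, h(5) = -51, h(6.25) = -86.9375, h(7.25) = -122.4375.
Sum = Σ Δt_i · h(t_i).
Sum = -397.9375.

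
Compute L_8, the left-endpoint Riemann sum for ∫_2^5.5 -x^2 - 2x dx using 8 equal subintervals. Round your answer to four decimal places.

-71.8799

Δx = (5.5 − 2)/8 = 0.4375.
Left endpoints: 2, 2.4375, 2.875, 3.3125, 3.75, 4.1875, 4.625, 5.0625.
f(2) = -8, f(2.4375) = -10.81640625, f(2.875) = -14.015625, f(3.3125) = -17.59765625, f(3.75) = -21.5625, f(4.1875) = -25.91015625, f(4.625) = -30.640625, f(5.0625) = -35.75390625.
Sum = Δx · [f(2) + f(2.4375) + f(2.875) + ...].
Sum ≈ -71.8799.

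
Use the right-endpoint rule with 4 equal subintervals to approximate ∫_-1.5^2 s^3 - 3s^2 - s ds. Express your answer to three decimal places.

-9.372

Δs = (2 − (-1.5))/4 = 0.875.
Right endpoints: -0.625, 0.25, 1.125, 2.
f(-0.625) = -405/512, f(0.25) = -0.421875, f(1.125) = -1791/512, f(2) = -6.
Sum = Δs · [f(-0.625) + f(0.25) + f(1.125) + f(2)].
Sum ≈ -9.372.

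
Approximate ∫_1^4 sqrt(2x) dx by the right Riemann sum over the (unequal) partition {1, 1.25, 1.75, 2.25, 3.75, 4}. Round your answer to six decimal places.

7.206385

Subinterval widths: 0.25, 0.5, 0.5, 1.5, 0.25.
Right endpoints: 1.25, 1.75, 2.25, 3.75, 4.
f(1.25) ≈ 1.581139, f(1.75) ≈ 1.870829, f(2.25) ≈ 2.121320, f(3.75) ≈ 2.738613, f(4) ≈ 2.828427.
Sum = Σ Δx_i · f(x_i).
Sum ≈ 7.206385.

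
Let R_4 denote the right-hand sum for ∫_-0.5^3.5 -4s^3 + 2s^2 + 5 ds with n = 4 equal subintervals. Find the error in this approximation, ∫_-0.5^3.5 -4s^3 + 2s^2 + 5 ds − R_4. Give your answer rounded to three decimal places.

84.667

Exact integral: ∫_-0.5^3.5 f(s) ds ≈ -101.33333.
R_4 = -186.
Error ≈ -101.33333 − (-186) ≈ 84.667.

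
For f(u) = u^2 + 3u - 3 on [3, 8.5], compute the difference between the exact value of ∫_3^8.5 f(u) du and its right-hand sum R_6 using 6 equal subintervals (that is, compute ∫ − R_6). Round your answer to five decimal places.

-37.32234

Exact integral: ∫_3^8.5 f(u) du ≈ 274.0833333.
R_6 ≈ 311.4056713.
Error ≈ 274.0833333 − 311.4056713 ≈ -37.32234.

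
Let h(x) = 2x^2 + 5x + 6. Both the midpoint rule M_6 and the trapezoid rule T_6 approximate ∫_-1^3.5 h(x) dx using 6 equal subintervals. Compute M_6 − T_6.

-1.265625

M_6 = 83.953125.
T_6 = 85.21875.
M_6 − T_6 = -1.265625.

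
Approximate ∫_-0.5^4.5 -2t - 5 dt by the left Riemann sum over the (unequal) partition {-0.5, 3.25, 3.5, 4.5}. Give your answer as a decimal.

Subinterval widths: 3.75, 0.25, 1.
Left endpoints: -0.5, 3.25, 3.5.
f(-0.5) = -4, f(3.25) = -11.5, f(3.5) = -12.
Sum = Σ Δt_i · f(t_i).
Sum = -29.875.

-29.875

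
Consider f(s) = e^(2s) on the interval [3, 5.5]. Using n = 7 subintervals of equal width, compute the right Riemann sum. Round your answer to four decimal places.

41608.7634

Δs = (5.5 − 3)/7 = 5/14.
Right endpoints: 47/14, 26/7, 57/14, 31/7, 67/14, 36/7, 5.5.
f(47/14) ≈ 824.0949, f(26/7) ≈ 1683.4010, f(57/14) ≈ 3438.7288, f(31/7) ≈ 7024.3844, f(67/14) ≈ 14348.9001, f(36/7) ≈ 29310.8867, f(5.5) ≈ 59874.1417.
Sum = Δs · [f(47/14) + f(26/7) + f(57/14) + ...].
Sum ≈ 41608.7634.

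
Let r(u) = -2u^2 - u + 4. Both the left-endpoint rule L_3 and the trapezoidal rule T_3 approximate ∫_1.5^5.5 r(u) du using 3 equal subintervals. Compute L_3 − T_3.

L_3 ≈ -69.03704.
T_3 ≈ -109.03704.
L_3 − T_3 = 40.

40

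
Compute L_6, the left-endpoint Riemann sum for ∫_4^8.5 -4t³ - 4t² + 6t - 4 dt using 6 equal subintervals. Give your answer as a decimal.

Δt = (8.5 − 4)/6 = 0.75.
Left endpoints: 4, 4.75, 5.5, 6.25, 7, 7.75.
f(4) = -300, f(4.75) = -494.4375, f(5.5) = -757.5, f(6.25) = -1099.3125, f(7) = -1530, f(7.75) = -2059.6875.
Sum = Δt · [f(4) + f(4.75) + f(5.5) + ...].
Sum = -4680.703125.

-4680.703125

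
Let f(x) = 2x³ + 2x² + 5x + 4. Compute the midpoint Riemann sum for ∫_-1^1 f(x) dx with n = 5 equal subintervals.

Δx = (1 − (-1))/5 = 0.4.
Midpoints: -0.8, -0.4, 0, 0.4, 0.8.
f(-0.8) = 0.256, f(-0.4) = 2.192, f(0) = 4, f(0.4) = 6.448, f(0.8) = 10.304.
Sum = Δx · [f(-0.8) + f(-0.4) + f(0) + f(0.4) + f(0.8)].
Sum = 9.28.

9.28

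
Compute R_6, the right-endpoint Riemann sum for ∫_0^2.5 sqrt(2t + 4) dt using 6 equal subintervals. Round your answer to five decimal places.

Δt = (2.5 − 0)/6 = 5/12.
Right endpoints: 5/12, 5/6, 1.25, 5/3, 25/12, 2.5.
f(5/12) ≈ 2.19848, f(5/6) ≈ 2.38048, f(1.25) ≈ 2.54951, f(5/3) ≈ 2.70801, f(25/12) ≈ 2.85774, f(2.5) ≈ 3.00000.
Sum = Δt · [f(5/12) + f(5/6) + f(1.25) + ...].
Sum ≈ 6.53926.

6.53926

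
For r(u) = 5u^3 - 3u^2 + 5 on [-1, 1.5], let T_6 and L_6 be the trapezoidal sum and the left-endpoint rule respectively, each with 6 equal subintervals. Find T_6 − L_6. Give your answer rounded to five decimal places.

T_6 ≈ 13.2573785.
L_6 ≈ 9.4813368.
T_6 − L_6 ≈ 3.77604.

3.77604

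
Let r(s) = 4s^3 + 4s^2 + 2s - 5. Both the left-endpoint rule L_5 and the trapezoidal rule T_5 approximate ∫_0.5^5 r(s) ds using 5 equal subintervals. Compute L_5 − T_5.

-273.375

L_5 = 542.79.
T_5 = 816.165.
L_5 − T_5 = -273.375.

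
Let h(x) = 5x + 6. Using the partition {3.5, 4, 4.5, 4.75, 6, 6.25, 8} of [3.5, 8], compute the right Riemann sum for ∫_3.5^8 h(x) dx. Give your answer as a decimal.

169.5

Subinterval widths: 0.5, 0.5, 0.25, 1.25, 0.25, 1.75.
Right endpoints: 4, 4.5, 4.75, 6, 6.25, 8.
h(4) = 26, h(4.5) = 28.5, h(4.75) = 29.75, h(6) = 36, h(6.25) = 37.25, h(8) = 46.
Sum = Σ Δx_i · h(x_i).
Sum = 169.5.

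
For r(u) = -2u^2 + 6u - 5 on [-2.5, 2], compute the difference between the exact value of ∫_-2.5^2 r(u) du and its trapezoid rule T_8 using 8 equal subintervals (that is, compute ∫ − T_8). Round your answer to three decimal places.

Exact integral: ∫_-2.5^2 r(u) du = -45.
T_8 ≈ -45.47461.
Error ≈ -45 − (-45.47461) ≈ 0.475.

0.475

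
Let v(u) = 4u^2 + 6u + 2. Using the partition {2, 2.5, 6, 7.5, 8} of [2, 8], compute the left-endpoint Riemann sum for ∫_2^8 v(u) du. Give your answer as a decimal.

571

Subinterval widths: 0.5, 3.5, 1.5, 0.5.
Left endpoints: 2, 2.5, 6, 7.5.
v(2) = 30, v(2.5) = 42, v(6) = 182, v(7.5) = 272.
Sum = Σ Δu_i · v(u_i).
Sum = 571.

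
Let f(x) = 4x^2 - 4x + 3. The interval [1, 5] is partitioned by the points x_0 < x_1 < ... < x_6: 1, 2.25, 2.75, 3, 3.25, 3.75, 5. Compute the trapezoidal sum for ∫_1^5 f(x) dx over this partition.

Subinterval widths: 1.25, 0.5, 0.25, 0.25, 0.5, 1.25.
f(1) = 3, f(2.25) = 14.25, f(2.75) = 22.25, f(3) = 27, f(3.25) = 32.25, f(3.75) = 44.25, f(5) = 83.
On each subinterval the trapezoid contributes (Δx_i/2)·[f(x_{i-1}) + f(x_i)].
Sum = 132.125.

132.125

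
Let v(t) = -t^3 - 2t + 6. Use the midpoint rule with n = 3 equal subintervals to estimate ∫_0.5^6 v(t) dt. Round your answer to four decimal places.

Δt = (6 − 0.5)/3 = 11/6.
Midpoints: 17/12, 3.25, 61/12.
v(17/12) = 559/1728, v(3.25) = -34.828125, v(61/12) = -234181/1728.
Sum = Δt · [v(17/12) + v(3.25) + v(61/12)].
Sum ≈ -311.7144.

-311.7144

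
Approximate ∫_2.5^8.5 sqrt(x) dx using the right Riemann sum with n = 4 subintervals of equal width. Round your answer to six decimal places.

14.859653

Δx = (8.5 − 2.5)/4 = 1.5.
Right endpoints: 4, 5.5, 7, 8.5.
f(4) ≈ 2.000000, f(5.5) ≈ 2.345208, f(7) ≈ 2.645751, f(8.5) ≈ 2.915476.
Sum = Δx · [f(4) + f(5.5) + f(7) + f(8.5)].
Sum ≈ 14.859653.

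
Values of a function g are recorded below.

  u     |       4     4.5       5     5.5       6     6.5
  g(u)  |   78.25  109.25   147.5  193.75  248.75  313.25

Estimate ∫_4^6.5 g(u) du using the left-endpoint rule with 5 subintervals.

388.75

Δu = 0.5.
Sum = 0.5·[78.25 + 109.25 + 147.5 + 193.75 + 248.75] = 388.75.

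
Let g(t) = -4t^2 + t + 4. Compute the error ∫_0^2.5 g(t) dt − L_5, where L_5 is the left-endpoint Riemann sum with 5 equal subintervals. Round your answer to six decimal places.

-5.208333

Exact integral: ∫_0^2.5 g(t) dt ≈ -7.70833333.
L_5 = -2.5.
Error ≈ -7.70833333 − (-2.5) ≈ -5.208333.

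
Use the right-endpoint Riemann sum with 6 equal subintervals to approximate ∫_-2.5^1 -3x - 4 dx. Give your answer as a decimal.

-9.1875

Δx = (1 − (-2.5))/6 = 7/12.
Right endpoints: -23/12, -4/3, -0.75, -1/6, 5/12, 1.
f(-23/12) = 1.75, f(-4/3) = 0, f(-0.75) = -1.75, f(-1/6) = -3.5, f(5/12) = -5.25, f(1) = -7.
Sum = Δx · [f(-23/12) + f(-4/3) + f(-0.75) + ...].
Sum = -9.1875.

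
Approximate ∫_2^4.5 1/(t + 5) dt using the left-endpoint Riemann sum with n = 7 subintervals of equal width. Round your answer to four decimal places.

Δt = (4.5 − 2)/7 = 5/14.
Left endpoints: 2, 33/14, 19/7, 43/14, 24/7, 53/14, 29/7.
f(2) = 1/7, f(33/14) = 14/103, f(19/7) = 7/54, f(43/14) = 14/113, f(24/7) = 7/59, f(53/14) = 14/123, f(29/7) = 0.109375.
Sum = Δt · [f(2) + f(33/14) + f(19/7) + ...].
Sum ≈ 0.3122.

0.3122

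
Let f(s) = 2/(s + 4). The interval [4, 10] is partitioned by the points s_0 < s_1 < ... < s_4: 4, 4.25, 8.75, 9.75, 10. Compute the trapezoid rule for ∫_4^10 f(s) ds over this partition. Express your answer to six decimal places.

Subinterval widths: 0.25, 4.5, 1, 0.25.
f(4) = 0.25, f(4.25) = 8/33, f(8.75) = 8/51, f(9.75) = 8/55, f(10) = 1/7.
On each subinterval the trapezoid contributes (Δs_i/2)·[f(s_{i-1}) + f(s_i)].
Sum ≈ 1.147146.

1.147146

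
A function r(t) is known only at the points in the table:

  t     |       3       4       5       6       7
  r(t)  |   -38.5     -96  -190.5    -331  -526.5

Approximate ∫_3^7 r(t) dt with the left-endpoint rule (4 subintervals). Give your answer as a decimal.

-656

Δt = 1.
Sum = 1·[(-38.5) + (-96) + (-190.5) + (-331)] = -656.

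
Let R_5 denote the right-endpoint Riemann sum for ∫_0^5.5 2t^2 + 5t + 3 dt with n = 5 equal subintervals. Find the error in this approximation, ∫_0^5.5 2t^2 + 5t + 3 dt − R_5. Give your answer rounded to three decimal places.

-50.618

Exact integral: ∫_0^5.5 f(t) dt ≈ 203.04167.
R_5 = 253.66.
Error ≈ 203.04167 − 253.66 ≈ -50.618.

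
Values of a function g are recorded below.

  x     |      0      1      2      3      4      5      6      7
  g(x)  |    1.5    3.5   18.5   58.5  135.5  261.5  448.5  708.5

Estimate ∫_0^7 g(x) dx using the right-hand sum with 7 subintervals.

Δx = 1.
Sum = 1·[3.5 + 18.5 + 58.5 + 135.5 + 261.5 + 448.5 + 708.5] = 1634.5.

1634.5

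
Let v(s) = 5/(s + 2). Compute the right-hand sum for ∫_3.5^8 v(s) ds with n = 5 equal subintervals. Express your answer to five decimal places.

2.81285

Δs = (8 − 3.5)/5 = 0.9.
Right endpoints: 4.4, 5.3, 6.2, 7.1, 8.
v(4.4) = 0.78125, v(5.3) = 50/73, v(6.2) = 25/41, v(7.1) = 50/91, v(8) = 0.5.
Sum = Δs · [v(4.4) + v(5.3) + v(6.2) + v(7.1) + v(8)].
Sum ≈ 2.81285.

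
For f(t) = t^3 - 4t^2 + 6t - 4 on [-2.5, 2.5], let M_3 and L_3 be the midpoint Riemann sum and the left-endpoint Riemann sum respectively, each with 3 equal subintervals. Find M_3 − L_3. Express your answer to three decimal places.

M_3 ≈ -57.03704.
L_3 ≈ -121.96759.
M_3 − L_3 ≈ 64.931.

64.931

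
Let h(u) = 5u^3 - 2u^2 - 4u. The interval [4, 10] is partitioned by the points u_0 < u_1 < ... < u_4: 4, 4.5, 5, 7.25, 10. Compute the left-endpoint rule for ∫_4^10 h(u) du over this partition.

6454.29296875

Subinterval widths: 0.5, 0.5, 2.25, 2.75.
Left endpoints: 4, 4.5, 5, 7.25.
h(4) = 272, h(4.5) = 397.125, h(5) = 555, h(7.25) = 1771.265625.
Sum = Σ Δu_i · h(u_i).
Sum = 6454.29296875.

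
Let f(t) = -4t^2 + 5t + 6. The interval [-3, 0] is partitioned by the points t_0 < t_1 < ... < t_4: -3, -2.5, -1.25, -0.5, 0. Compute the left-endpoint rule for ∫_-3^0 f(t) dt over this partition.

Subinterval widths: 0.5, 1.25, 0.75, 0.5.
Left endpoints: -3, -2.5, -1.25, -0.5.
f(-3) = -45, f(-2.5) = -31.5, f(-1.25) = -6.5, f(-0.5) = 2.5.
Sum = Σ Δt_i · f(t_i).
Sum = -65.5.

-65.5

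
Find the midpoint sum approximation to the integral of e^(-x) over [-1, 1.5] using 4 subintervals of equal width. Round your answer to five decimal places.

Δx = (1.5 − (-1))/4 = 0.625.
Midpoints: -0.6875, -0.0625, 0.5625, 1.1875.
f(-0.6875) ≈ 1.98874, f(-0.0625) ≈ 1.06449, f(0.5625) ≈ 0.56978, f(1.1875) ≈ 0.30498.
Sum = Δx · [f(-0.6875) + f(-0.0625) + f(0.5625) + f(1.1875)].
Sum ≈ 2.45500.

2.45500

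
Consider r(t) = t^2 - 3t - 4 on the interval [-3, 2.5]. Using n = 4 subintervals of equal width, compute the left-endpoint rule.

11.30078125

Δt = (2.5 − (-3))/4 = 1.375.
Left endpoints: -3, -1.625, -0.25, 1.125.
r(-3) = 14, r(-1.625) = 3.515625, r(-0.25) = -3.1875, r(1.125) = -6.109375.
Sum = Δt · [r(-3) + r(-1.625) + r(-0.25) + r(1.125)].
Sum = 11.30078125.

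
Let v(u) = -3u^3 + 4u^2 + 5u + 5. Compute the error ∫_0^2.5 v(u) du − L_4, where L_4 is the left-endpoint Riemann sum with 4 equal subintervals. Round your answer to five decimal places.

-1.74967

Exact integral: ∫_0^2.5 v(u) du ≈ 19.6614583.
L_4 ≈ 21.4111328.
Error ≈ 19.6614583 − 21.4111328 ≈ -1.74967.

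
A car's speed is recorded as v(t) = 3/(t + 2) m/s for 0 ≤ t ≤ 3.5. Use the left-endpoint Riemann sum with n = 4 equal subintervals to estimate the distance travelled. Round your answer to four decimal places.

Δt = (3.5 − 0)/4 = 0.875.
Left endpoints: 0, 0.875, 1.75, 2.625.
v(0) = 1.5, v(0.875) = 24/23, v(1.75) = 0.8, v(2.625) = 24/37.
Sum = Δt · [v(0) + v(0.875) + v(1.75) + v(2.625)].
Sum ≈ 3.4931.

3.4931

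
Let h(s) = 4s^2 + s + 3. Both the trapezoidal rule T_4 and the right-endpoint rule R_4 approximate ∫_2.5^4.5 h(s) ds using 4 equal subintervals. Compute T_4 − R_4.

-14.5

T_4 = 114.
R_4 = 128.5.
T_4 − R_4 = -14.5.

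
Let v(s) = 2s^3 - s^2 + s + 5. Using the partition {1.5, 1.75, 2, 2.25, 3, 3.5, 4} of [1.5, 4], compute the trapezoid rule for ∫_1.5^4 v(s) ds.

126.5859375

Subinterval widths: 0.25, 0.25, 0.25, 0.75, 0.5, 0.5.
v(1.5) = 11, v(1.75) = 14.40625, v(2) = 19, v(2.25) = 24.96875, v(3) = 53, v(3.5) = 82, v(4) = 121.
On each subinterval the trapezoid contributes (Δs_i/2)·[v(s_{i-1}) + v(s_i)].
Sum = 126.5859375.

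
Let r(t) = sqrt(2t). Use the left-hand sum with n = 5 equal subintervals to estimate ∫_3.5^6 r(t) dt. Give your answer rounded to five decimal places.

7.47654

Δt = (6 − 3.5)/5 = 0.5.
Left endpoints: 3.5, 4, 4.5, 5, 5.5.
r(3.5) ≈ 2.64575, r(4) ≈ 2.82843, r(4.5) ≈ 3.00000, r(5) ≈ 3.16228, r(5.5) ≈ 3.31662.
Sum = Δt · [r(3.5) + r(4) + r(4.5) + r(5) + r(5.5)].
Sum ≈ 7.47654.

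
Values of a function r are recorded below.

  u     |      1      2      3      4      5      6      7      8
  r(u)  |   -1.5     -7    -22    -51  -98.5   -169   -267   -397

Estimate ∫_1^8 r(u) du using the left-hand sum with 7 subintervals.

-616

Δu = 1.
Sum = 1·[(-1.5) + (-7) + (-22) + (-51) + (-98.5) + (-169) + (-267)] = -616.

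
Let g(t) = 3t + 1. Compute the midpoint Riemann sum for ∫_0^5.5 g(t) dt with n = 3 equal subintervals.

Δt = (5.5 − 0)/3 = 11/6.
Midpoints: 11/12, 2.75, 55/12.
g(11/12) = 3.75, g(2.75) = 9.25, g(55/12) = 14.75.
Sum = Δt · [g(11/12) + g(2.75) + g(55/12)].
Sum = 50.875.

50.875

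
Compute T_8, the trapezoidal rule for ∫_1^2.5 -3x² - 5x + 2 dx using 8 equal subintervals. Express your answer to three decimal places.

Δx = (2.5 − 1)/8 = 0.1875.
f(1) = -6, f(1.1875) = -8.16796875, f(1.375) = -10.546875, f(1.5625) = -13.13671875, f(1.75) = -15.9375, f(1.9375) = -18.94921875, f(2.125) = -22.171875, f(2.3125) = -25.60546875, f(2.5) = -29.25.
T_8 = (Δx/2)·[f(x_0) + 2f(x_1) + ... + 2f(x_{7}) + f(x_8)].
Sum ≈ -24.776.

-24.776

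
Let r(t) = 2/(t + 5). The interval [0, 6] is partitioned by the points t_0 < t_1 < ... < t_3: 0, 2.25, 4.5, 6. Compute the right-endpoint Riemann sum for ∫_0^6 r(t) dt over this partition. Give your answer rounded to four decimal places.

1.3671

Subinterval widths: 2.25, 2.25, 1.5.
Right endpoints: 2.25, 4.5, 6.
r(2.25) = 8/29, r(4.5) = 4/19, r(6) = 2/11.
Sum = Σ Δt_i · r(t_i).
Sum ≈ 1.3671.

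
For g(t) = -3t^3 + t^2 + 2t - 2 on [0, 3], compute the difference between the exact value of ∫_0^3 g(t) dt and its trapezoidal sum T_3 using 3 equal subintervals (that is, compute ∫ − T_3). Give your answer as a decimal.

Exact integral: ∫_0^3 g(t) dt = -48.75.
T_3 = -55.
Error = -48.75 − (-55) = 6.25.

6.25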